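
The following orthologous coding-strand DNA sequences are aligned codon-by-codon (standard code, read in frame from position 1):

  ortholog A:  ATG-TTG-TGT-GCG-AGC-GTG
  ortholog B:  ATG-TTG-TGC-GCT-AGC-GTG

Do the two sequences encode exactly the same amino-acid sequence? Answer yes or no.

Codon 1: ATG Met / ATG Met — identical.
Codon 2: TTG Leu / TTG Leu — identical.
Codon 3: TGT Cys / TGC Cys — synonymous.
Codon 4: GCG Ala / GCT Ala — synonymous.
Codon 5: AGC Ser / AGC Ser — identical.
Codon 6: GTG Val / GTG Val — identical.
Nonsynonymous differences: 0 → same protein.

yes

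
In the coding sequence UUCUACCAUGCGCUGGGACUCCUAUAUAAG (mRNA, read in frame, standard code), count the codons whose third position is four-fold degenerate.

Codon 1 UUC (Phe): third position 2-fold.
Codon 2 UAC (Tyr): third position 2-fold.
Codon 3 CAU (His): third position 2-fold.
Codon 4 GCG (Ala): third position 4-fold.
Codon 5 CUG (Leu): third position 4-fold.
Codon 6 GGA (Gly): third position 4-fold.
Codon 7 CUC (Leu): third position 4-fold.
Codon 8 CUA (Leu): third position 4-fold.
Codon 9 UAU (Tyr): third position 2-fold.
Codon 10 AAG (Lys): third position 2-fold.
Four-fold degenerate third positions: 5.

5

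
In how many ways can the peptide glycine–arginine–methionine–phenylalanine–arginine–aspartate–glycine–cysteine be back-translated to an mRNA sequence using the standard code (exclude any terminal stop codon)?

Gly: 4 codons.
Arg: 6 codons.
Met: 1 codon.
Phe: 2 codons.
Arg: 6 codons.
Asp: 2 codons.
Gly: 4 codons.
Cys: 2 codons.
4 × 6 × 1 × 2 × 6 × 2 × 4 × 2 = 4608.

4608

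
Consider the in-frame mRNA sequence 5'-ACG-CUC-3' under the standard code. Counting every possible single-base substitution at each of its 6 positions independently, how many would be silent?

Codon 1 (ACG, Thr): 3 synonymous substitutions.
Codon 2 (CUC, Leu): 3 synonymous substitutions.
Total: 3 + 3 = 6.

6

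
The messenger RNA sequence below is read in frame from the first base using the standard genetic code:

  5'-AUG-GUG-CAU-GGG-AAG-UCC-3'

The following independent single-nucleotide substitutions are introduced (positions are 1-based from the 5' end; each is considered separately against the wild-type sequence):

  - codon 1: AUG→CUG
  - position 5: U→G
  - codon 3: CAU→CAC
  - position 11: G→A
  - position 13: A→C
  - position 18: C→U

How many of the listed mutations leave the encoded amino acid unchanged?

Codon 1: AUG (Met) → CUG (Leu) — missense.
Codon 2: GUG (Val) → GGG (Gly) — missense.
Codon 3: CAU (His) → CAC (His) — synonymous.
Codon 4: GGG (Gly) → GAG (Glu) — missense.
Codon 5: AAG (Lys) → CAG (Gln) — missense.
Codon 6: UCC (Ser) → UCU (Ser) — synonymous.
Synonymous: 2 of 6.

2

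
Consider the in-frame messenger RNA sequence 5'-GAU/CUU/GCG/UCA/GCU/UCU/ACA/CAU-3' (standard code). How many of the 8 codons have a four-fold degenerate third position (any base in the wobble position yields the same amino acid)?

6

Codon 1 GAU (Asp): third position 2-fold.
Codon 2 CUU (Leu): third position 4-fold.
Codon 3 GCG (Ala): third position 4-fold.
Codon 4 UCA (Ser): third position 4-fold.
Codon 5 GCU (Ala): third position 4-fold.
Codon 6 UCU (Ser): third position 4-fold.
Codon 7 ACA (Thr): third position 4-fold.
Codon 8 CAU (His): third position 2-fold.
Four-fold degenerate third positions: 6.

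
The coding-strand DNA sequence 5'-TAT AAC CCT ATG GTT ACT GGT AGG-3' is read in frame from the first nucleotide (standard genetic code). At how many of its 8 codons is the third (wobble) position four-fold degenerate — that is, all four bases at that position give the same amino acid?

4

Codon 1 TAT (Tyr): third position 2-fold.
Codon 2 AAC (Asn): third position 2-fold.
Codon 3 CCT (Pro): third position 4-fold.
Codon 4 ATG (Met): third position 1-fold.
Codon 5 GTT (Val): third position 4-fold.
Codon 6 ACT (Thr): third position 4-fold.
Codon 7 GGT (Gly): third position 4-fold.
Codon 8 AGG (Arg): third position 2-fold.
Four-fold degenerate third positions: 4.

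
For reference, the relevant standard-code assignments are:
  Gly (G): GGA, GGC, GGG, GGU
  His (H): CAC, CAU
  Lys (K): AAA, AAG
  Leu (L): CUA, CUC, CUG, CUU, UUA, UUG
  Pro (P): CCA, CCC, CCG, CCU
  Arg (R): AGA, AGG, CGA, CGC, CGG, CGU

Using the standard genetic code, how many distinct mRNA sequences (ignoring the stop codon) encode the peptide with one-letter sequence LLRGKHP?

Leu: 6 codons.
Leu: 6 codons.
Arg: 6 codons.
Gly: 4 codons.
Lys: 2 codons.
His: 2 codons.
Pro: 4 codons.
6 × 6 × 6 × 4 × 2 × 2 × 4 = 13824.

13824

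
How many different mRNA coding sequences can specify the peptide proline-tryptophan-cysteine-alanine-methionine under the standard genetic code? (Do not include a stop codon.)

32

Pro: 4 codons.
Trp: 1 codon.
Cys: 2 codons.
Ala: 4 codons.
Met: 1 codon.
4 × 1 × 2 × 4 × 1 = 32.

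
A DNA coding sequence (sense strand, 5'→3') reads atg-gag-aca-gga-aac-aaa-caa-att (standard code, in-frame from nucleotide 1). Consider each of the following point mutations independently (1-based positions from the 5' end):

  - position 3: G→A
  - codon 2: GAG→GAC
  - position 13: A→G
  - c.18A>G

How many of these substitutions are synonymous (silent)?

Codon 1: ATG (Met) → ATA (Ile) — missense.
Codon 2: GAG (Glu) → GAC (Asp) — missense.
Codon 5: AAC (Asn) → GAC (Asp) — missense.
Codon 6: AAA (Lys) → AAG (Lys) — synonymous.
Synonymous: 1 of 4.

1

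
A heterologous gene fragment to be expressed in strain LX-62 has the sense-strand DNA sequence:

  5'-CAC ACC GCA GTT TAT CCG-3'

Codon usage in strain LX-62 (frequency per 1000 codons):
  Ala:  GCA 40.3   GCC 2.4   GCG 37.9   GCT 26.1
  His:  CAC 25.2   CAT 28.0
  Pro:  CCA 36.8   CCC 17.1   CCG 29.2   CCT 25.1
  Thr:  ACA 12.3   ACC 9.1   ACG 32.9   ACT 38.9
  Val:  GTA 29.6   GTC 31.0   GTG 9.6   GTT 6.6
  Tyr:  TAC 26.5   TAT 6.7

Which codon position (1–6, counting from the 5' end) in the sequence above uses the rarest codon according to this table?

Codon 1 CAC (His): 25.2 per 1000.
Codon 2 ACC (Thr): 9.1 per 1000.
Codon 3 GCA (Ala): 40.3 per 1000.
Codon 4 GTT (Val): 6.6 per 1000.
Codon 5 TAT (Tyr): 6.7 per 1000.
Codon 6 CCG (Pro): 29.2 per 1000.
Lowest frequency is 6.6 at codon 4.

4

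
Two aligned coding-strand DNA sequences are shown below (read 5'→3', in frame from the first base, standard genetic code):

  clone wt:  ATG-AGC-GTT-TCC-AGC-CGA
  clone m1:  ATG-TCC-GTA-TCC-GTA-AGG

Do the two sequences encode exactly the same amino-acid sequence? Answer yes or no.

Codon 1: ATG Met / ATG Met — identical.
Codon 2: AGC Ser / TCC Ser — synonymous.
Codon 3: GTT Val / GTA Val — synonymous.
Codon 4: TCC Ser / TCC Ser — identical.
Codon 5: AGC Ser / GTA Val — nonsynonymous.
Codon 6: CGA Arg / AGG Arg — synonymous.
Nonsynonymous differences: 1 → different protein.

no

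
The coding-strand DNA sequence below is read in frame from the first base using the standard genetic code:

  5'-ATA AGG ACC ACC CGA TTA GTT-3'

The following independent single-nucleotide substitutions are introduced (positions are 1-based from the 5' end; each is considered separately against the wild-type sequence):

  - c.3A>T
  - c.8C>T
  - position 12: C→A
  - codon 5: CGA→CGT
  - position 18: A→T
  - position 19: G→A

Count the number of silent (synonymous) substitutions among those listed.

3

Codon 1: ATA (Ile) → ATT (Ile) — synonymous.
Codon 3: ACC (Thr) → ATC (Ile) — missense.
Codon 4: ACC (Thr) → ACA (Thr) — synonymous.
Codon 5: CGA (Arg) → CGT (Arg) — synonymous.
Codon 6: TTA (Leu) → TTT (Phe) — missense.
Codon 7: GTT (Val) → ATT (Ile) — missense.
Synonymous: 3 of 6.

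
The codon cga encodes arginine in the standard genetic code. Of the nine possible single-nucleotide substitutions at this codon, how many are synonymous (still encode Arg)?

Position 1: AGA → 1 synonymous.
Position 2: none → 0 synonymous.
Position 3: CGT, CGC, CGG → 3 synonymous.
Total: 1 + 0 + 3 = 4.

4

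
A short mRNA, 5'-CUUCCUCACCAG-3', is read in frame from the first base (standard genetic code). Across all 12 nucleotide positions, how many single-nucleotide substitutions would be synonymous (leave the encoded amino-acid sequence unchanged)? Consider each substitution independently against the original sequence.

8

Codon 1 (CUU, Leu): 3 synonymous substitutions.
Codon 2 (CCU, Pro): 3 synonymous substitutions.
Codon 3 (CAC, His): 1 synonymous substitution.
Codon 4 (CAG, Gln): 1 synonymous substitution.
Total: 3 + 3 + 1 + 1 = 8.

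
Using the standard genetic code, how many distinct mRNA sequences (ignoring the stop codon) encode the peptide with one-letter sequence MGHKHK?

Met: 1 codon.
Gly: 4 codons.
His: 2 codons.
Lys: 2 codons.
His: 2 codons.
Lys: 2 codons.
1 × 4 × 2 × 2 × 2 × 2 = 64.

64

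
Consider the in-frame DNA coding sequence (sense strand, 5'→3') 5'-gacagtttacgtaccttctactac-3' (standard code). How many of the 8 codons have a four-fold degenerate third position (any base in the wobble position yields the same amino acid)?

2

Codon 1 GAC (Asp): third position 2-fold.
Codon 2 AGT (Ser): third position 2-fold.
Codon 3 TTA (Leu): third position 2-fold.
Codon 4 CGT (Arg): third position 4-fold.
Codon 5 ACC (Thr): third position 4-fold.
Codon 6 TTC (Phe): third position 2-fold.
Codon 7 TAC (Tyr): third position 2-fold.
Codon 8 TAC (Tyr): third position 2-fold.
Four-fold degenerate third positions: 2.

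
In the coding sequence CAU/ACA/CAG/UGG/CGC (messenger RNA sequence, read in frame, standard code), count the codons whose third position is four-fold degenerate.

Codon 1 CAU (His): third position 2-fold.
Codon 2 ACA (Thr): third position 4-fold.
Codon 3 CAG (Gln): third position 2-fold.
Codon 4 UGG (Trp): third position 1-fold.
Codon 5 CGC (Arg): third position 4-fold.
Four-fold degenerate third positions: 2.

2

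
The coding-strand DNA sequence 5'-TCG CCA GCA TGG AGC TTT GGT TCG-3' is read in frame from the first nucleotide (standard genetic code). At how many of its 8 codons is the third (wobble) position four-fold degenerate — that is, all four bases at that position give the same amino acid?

5

Codon 1 TCG (Ser): third position 4-fold.
Codon 2 CCA (Pro): third position 4-fold.
Codon 3 GCA (Ala): third position 4-fold.
Codon 4 TGG (Trp): third position 1-fold.
Codon 5 AGC (Ser): third position 2-fold.
Codon 6 TTT (Phe): third position 2-fold.
Codon 7 GGT (Gly): third position 4-fold.
Codon 8 TCG (Ser): third position 4-fold.
Four-fold degenerate third positions: 5.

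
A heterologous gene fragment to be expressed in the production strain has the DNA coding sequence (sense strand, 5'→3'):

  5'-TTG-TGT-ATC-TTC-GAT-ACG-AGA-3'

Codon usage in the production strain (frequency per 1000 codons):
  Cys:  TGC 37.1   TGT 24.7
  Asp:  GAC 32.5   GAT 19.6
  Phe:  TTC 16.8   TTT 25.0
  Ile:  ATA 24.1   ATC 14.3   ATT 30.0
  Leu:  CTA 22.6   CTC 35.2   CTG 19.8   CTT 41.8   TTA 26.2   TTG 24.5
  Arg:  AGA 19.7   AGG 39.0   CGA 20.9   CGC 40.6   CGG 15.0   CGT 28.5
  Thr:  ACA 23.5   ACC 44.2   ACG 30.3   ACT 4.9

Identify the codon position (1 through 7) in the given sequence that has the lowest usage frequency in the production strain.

Codon 1 TTG (Leu): 24.5 per 1000.
Codon 2 TGT (Cys): 24.7 per 1000.
Codon 3 ATC (Ile): 14.3 per 1000.
Codon 4 TTC (Phe): 16.8 per 1000.
Codon 5 GAT (Asp): 19.6 per 1000.
Codon 6 ACG (Thr): 30.3 per 1000.
Codon 7 AGA (Arg): 19.7 per 1000.
Lowest frequency is 14.3 at codon 3.

3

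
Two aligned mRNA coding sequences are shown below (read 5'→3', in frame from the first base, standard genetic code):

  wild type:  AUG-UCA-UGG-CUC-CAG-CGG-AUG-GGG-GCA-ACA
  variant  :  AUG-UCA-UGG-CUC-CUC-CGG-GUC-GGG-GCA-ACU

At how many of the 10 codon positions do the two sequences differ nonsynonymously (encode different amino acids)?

Codon 1: AUG Met / AUG Met — identical.
Codon 2: UCA Ser / UCA Ser — identical.
Codon 3: UGG Trp / UGG Trp — identical.
Codon 4: CUC Leu / CUC Leu — identical.
Codon 5: CAG Gln / CUC Leu — nonsynonymous.
Codon 6: CGG Arg / CGG Arg — identical.
Codon 7: AUG Met / GUC Val — nonsynonymous.
Codon 8: GGG Gly / GGG Gly — identical.
Codon 9: GCA Ala / GCA Ala — identical.
Codon 10: ACA Thr / ACU Thr — synonymous.
Nonsynonymous differences: 2.

2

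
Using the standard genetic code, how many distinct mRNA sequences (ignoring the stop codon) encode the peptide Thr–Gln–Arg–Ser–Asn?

Thr: 4 codons.
Gln: 2 codons.
Arg: 6 codons.
Ser: 6 codons.
Asn: 2 codons.
4 × 2 × 6 × 6 × 2 = 576.

576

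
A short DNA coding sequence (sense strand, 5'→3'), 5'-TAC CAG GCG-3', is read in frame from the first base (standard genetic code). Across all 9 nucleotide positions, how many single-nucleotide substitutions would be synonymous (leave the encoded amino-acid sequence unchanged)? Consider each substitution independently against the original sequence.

5

Codon 1 (TAC, Tyr): 1 synonymous substitution.
Codon 2 (CAG, Gln): 1 synonymous substitution.
Codon 3 (GCG, Ala): 3 synonymous substitutions.
Total: 1 + 1 + 3 = 5.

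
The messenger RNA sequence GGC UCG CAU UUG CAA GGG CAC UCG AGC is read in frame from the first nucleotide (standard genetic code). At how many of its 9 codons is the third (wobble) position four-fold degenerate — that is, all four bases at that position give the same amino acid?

Codon 1 GGC (Gly): third position 4-fold.
Codon 2 UCG (Ser): third position 4-fold.
Codon 3 CAU (His): third position 2-fold.
Codon 4 UUG (Leu): third position 2-fold.
Codon 5 CAA (Gln): third position 2-fold.
Codon 6 GGG (Gly): third position 4-fold.
Codon 7 CAC (His): third position 2-fold.
Codon 8 UCG (Ser): third position 4-fold.
Codon 9 AGC (Ser): third position 2-fold.
Four-fold degenerate third positions: 4.

4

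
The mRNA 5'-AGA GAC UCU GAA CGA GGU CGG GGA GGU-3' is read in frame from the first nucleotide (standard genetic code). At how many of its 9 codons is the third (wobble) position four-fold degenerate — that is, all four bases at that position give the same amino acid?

6

Codon 1 AGA (Arg): third position 2-fold.
Codon 2 GAC (Asp): third position 2-fold.
Codon 3 UCU (Ser): third position 4-fold.
Codon 4 GAA (Glu): third position 2-fold.
Codon 5 CGA (Arg): third position 4-fold.
Codon 6 GGU (Gly): third position 4-fold.
Codon 7 CGG (Arg): third position 4-fold.
Codon 8 GGA (Gly): third position 4-fold.
Codon 9 GGU (Gly): third position 4-fold.
Four-fold degenerate third positions: 6.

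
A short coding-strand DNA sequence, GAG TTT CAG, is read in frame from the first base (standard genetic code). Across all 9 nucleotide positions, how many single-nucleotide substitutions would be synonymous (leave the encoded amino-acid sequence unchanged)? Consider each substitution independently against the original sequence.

Codon 1 (GAG, Glu): 1 synonymous substitution.
Codon 2 (TTT, Phe): 1 synonymous substitution.
Codon 3 (CAG, Gln): 1 synonymous substitution.
Total: 1 + 1 + 1 = 3.

3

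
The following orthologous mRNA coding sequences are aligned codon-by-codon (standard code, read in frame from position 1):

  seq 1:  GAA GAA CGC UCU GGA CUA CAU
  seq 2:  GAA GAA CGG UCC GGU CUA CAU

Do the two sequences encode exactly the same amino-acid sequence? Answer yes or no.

Codon 1: GAA Glu / GAA Glu — identical.
Codon 2: GAA Glu / GAA Glu — identical.
Codon 3: CGC Arg / CGG Arg — synonymous.
Codon 4: UCU Ser / UCC Ser — synonymous.
Codon 5: GGA Gly / GGU Gly — synonymous.
Codon 6: CUA Leu / CUA Leu — identical.
Codon 7: CAU His / CAU His — identical.
Nonsynonymous differences: 0 → same protein.

yes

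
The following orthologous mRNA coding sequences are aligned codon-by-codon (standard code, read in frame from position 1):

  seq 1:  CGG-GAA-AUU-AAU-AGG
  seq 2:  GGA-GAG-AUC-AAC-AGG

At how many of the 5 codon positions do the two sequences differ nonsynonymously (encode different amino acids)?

Codon 1: CGG Arg / GGA Gly — nonsynonymous.
Codon 2: GAA Glu / GAG Glu — synonymous.
Codon 3: AUU Ile / AUC Ile — synonymous.
Codon 4: AAU Asn / AAC Asn — synonymous.
Codon 5: AGG Arg / AGG Arg — identical.
Nonsynonymous differences: 1.

1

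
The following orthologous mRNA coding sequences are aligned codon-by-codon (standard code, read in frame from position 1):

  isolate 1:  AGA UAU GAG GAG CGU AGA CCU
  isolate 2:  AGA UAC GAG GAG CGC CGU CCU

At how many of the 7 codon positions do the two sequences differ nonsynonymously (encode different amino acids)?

Codon 1: AGA Arg / AGA Arg — identical.
Codon 2: UAU Tyr / UAC Tyr — synonymous.
Codon 3: GAG Glu / GAG Glu — identical.
Codon 4: GAG Glu / GAG Glu — identical.
Codon 5: CGU Arg / CGC Arg — synonymous.
Codon 6: AGA Arg / CGU Arg — synonymous.
Codon 7: CCU Pro / CCU Pro — identical.
Nonsynonymous differences: 0.

0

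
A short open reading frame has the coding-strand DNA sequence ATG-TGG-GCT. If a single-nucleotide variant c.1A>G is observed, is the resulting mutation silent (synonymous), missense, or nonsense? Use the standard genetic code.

Position 1 falls in codon 1: ATG → Met.
After the substitution the codon is GTG → Val.
Met ≠ Val, so this is a missense mutation.

missense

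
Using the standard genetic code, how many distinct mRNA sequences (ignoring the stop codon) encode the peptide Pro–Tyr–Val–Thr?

Pro: 4 codons.
Tyr: 2 codons.
Val: 4 codons.
Thr: 4 codons.
4 × 2 × 4 × 4 = 128.

128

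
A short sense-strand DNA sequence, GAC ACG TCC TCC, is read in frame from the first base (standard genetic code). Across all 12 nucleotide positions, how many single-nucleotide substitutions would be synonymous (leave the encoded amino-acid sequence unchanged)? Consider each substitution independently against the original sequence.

10

Codon 1 (GAC, Asp): 1 synonymous substitution.
Codon 2 (ACG, Thr): 3 synonymous substitutions.
Codon 3 (TCC, Ser): 3 synonymous substitutions.
Codon 4 (TCC, Ser): 3 synonymous substitutions.
Total: 1 + 3 + 3 + 3 = 10.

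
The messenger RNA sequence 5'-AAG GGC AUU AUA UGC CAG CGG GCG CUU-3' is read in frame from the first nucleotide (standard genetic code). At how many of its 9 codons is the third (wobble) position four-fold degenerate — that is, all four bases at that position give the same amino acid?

Codon 1 AAG (Lys): third position 2-fold.
Codon 2 GGC (Gly): third position 4-fold.
Codon 3 AUU (Ile): third position 3-fold.
Codon 4 AUA (Ile): third position 3-fold.
Codon 5 UGC (Cys): third position 2-fold.
Codon 6 CAG (Gln): third position 2-fold.
Codon 7 CGG (Arg): third position 4-fold.
Codon 8 GCG (Ala): third position 4-fold.
Codon 9 CUU (Leu): third position 4-fold.
Four-fold degenerate third positions: 4.

4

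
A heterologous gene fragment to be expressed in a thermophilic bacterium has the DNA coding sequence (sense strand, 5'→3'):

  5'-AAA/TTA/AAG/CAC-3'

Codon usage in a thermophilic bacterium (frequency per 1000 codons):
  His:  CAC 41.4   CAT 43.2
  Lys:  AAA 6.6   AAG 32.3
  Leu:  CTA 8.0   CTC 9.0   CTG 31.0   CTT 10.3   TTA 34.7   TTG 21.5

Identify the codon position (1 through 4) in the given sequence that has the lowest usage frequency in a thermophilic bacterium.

Codon 1 AAA (Lys): 6.6 per 1000.
Codon 2 TTA (Leu): 34.7 per 1000.
Codon 3 AAG (Lys): 32.3 per 1000.
Codon 4 CAC (His): 41.4 per 1000.
Lowest frequency is 6.6 at codon 1.

1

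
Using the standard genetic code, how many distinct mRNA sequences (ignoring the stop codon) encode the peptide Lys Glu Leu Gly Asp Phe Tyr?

768

Lys: 2 codons.
Glu: 2 codons.
Leu: 6 codons.
Gly: 4 codons.
Asp: 2 codons.
Phe: 2 codons.
Tyr: 2 codons.
2 × 2 × 6 × 4 × 2 × 2 × 2 = 768.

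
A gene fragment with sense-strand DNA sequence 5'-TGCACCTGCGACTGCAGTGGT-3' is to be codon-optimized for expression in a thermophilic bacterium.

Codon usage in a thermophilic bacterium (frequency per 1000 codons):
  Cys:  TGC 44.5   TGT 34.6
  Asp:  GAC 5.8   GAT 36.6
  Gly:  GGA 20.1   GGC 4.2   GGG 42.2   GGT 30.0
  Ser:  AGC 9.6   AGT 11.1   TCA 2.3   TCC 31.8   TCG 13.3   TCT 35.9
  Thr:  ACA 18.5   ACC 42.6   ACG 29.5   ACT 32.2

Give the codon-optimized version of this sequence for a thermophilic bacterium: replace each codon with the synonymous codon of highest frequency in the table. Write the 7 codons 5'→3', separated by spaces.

TGC ACC TGC GAT TGC TCT GGG

Codon 1 (Cys): best is TGC at 44.5.
Codon 2 (Thr): best is ACC at 42.6.
Codon 3 (Cys): best is TGC at 44.5.
Codon 4 (Asp): best is GAT at 36.6.
Codon 5 (Cys): best is TGC at 44.5.
Codon 6 (Ser): best is TCT at 35.9.
Codon 7 (Gly): best is GGG at 42.2.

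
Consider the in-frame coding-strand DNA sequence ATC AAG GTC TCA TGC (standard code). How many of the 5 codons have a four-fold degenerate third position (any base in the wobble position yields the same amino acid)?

Codon 1 ATC (Ile): third position 3-fold.
Codon 2 AAG (Lys): third position 2-fold.
Codon 3 GTC (Val): third position 4-fold.
Codon 4 TCA (Ser): third position 4-fold.
Codon 5 TGC (Cys): third position 2-fold.
Four-fold degenerate third positions: 2.

2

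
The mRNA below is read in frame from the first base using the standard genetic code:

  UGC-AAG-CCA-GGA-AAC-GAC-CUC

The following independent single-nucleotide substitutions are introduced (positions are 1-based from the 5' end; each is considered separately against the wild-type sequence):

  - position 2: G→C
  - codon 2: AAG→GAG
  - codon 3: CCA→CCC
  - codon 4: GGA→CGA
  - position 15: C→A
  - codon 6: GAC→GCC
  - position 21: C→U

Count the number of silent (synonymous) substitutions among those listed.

Codon 1: UGC (Cys) → UCC (Ser) — missense.
Codon 2: AAG (Lys) → GAG (Glu) — missense.
Codon 3: CCA (Pro) → CCC (Pro) — synonymous.
Codon 4: GGA (Gly) → CGA (Arg) — missense.
Codon 5: AAC (Asn) → AAA (Lys) — missense.
Codon 6: GAC (Asp) → GCC (Ala) — missense.
Codon 7: CUC (Leu) → CUU (Leu) — synonymous.
Synonymous: 2 of 7.

2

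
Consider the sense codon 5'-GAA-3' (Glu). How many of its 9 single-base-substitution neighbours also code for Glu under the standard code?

Position 1: none → 0 synonymous.
Position 2: none → 0 synonymous.
Position 3: GAG → 1 synonymous.
Total: 0 + 0 + 1 = 1.

1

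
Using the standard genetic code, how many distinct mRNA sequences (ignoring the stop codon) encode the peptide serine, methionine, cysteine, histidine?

Ser: 6 codons.
Met: 1 codon.
Cys: 2 codons.
His: 2 codons.
6 × 1 × 2 × 2 = 24.

24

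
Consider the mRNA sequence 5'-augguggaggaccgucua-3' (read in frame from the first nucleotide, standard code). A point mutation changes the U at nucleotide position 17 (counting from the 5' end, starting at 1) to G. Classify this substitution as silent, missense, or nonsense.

Position 17 falls in codon 6: CUA → Leu.
After the substitution the codon is CGA → Arg.
Leu ≠ Arg, so this is a missense mutation.

missense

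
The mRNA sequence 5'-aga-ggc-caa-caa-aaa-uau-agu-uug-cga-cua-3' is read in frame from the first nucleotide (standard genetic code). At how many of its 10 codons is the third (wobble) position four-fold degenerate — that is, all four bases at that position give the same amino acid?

3

Codon 1 AGA (Arg): third position 2-fold.
Codon 2 GGC (Gly): third position 4-fold.
Codon 3 CAA (Gln): third position 2-fold.
Codon 4 CAA (Gln): third position 2-fold.
Codon 5 AAA (Lys): third position 2-fold.
Codon 6 UAU (Tyr): third position 2-fold.
Codon 7 AGU (Ser): third position 2-fold.
Codon 8 UUG (Leu): third position 2-fold.
Codon 9 CGA (Arg): third position 4-fold.
Codon 10 CUA (Leu): third position 4-fold.
Four-fold degenerate third positions: 3.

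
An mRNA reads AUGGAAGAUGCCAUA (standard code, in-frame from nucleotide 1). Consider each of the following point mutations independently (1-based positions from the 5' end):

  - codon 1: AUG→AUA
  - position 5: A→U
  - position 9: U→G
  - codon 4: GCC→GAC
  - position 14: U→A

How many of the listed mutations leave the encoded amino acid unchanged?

Codon 1: AUG (Met) → AUA (Ile) — missense.
Codon 2: GAA (Glu) → GUA (Val) — missense.
Codon 3: GAU (Asp) → GAG (Glu) — missense.
Codon 4: GCC (Ala) → GAC (Asp) — missense.
Codon 5: AUA (Ile) → AAA (Lys) — missense.
Synonymous: 0 of 5.

0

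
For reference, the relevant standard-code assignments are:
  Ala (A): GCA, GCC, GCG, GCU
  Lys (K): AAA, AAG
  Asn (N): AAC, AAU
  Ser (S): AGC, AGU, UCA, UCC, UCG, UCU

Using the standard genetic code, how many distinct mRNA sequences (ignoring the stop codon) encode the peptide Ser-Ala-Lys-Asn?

Ser: 6 codons.
Ala: 4 codons.
Lys: 2 codons.
Asn: 2 codons.
6 × 4 × 2 × 2 = 96.

96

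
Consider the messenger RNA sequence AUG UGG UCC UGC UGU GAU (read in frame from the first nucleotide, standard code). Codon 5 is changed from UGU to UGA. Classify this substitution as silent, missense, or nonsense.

Position 15 falls in codon 5: UGU → Cys.
After the substitution the codon is UGA → Stop.
The new codon is a stop codon, so this is a nonsense mutation.

nonsense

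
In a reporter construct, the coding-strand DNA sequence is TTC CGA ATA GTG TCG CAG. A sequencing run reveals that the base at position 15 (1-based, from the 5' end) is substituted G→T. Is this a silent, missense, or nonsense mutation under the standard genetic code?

silent

Position 15 falls in codon 5: TCG → Ser.
After the substitution the codon is TCT → Ser.
Both encode Ser, so the change is synonymous.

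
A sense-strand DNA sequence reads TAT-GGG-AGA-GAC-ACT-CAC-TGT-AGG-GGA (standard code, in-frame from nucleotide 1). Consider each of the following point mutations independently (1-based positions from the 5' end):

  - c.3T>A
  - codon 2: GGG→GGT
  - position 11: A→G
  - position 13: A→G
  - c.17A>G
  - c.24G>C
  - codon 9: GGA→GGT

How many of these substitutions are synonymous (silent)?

Codon 1: TAT (Tyr) → TAA (Stop) — nonsense.
Codon 2: GGG (Gly) → GGT (Gly) — synonymous.
Codon 4: GAC (Asp) → GGC (Gly) — missense.
Codon 5: ACT (Thr) → GCT (Ala) — missense.
Codon 6: CAC (His) → CGC (Arg) — missense.
Codon 8: AGG (Arg) → AGC (Ser) — missense.
Codon 9: GGA (Gly) → GGT (Gly) — synonymous.
Synonymous: 2 of 7.

2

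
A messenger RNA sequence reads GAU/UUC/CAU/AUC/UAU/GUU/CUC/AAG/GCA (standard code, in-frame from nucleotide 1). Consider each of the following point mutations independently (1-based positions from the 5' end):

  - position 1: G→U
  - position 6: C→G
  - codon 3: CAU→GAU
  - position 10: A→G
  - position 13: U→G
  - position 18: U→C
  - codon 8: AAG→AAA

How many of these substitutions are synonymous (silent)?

Codon 1: GAU (Asp) → UAU (Tyr) — missense.
Codon 2: UUC (Phe) → UUG (Leu) — missense.
Codon 3: CAU (His) → GAU (Asp) — missense.
Codon 4: AUC (Ile) → GUC (Val) — missense.
Codon 5: UAU (Tyr) → GAU (Asp) — missense.
Codon 6: GUU (Val) → GUC (Val) — synonymous.
Codon 8: AAG (Lys) → AAA (Lys) — synonymous.
Synonymous: 2 of 7.

2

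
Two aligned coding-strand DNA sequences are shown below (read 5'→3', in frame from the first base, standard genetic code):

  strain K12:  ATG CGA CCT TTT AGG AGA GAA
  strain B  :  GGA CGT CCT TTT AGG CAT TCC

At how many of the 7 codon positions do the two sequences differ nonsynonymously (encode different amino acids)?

Codon 1: ATG Met / GGA Gly — nonsynonymous.
Codon 2: CGA Arg / CGT Arg — synonymous.
Codon 3: CCT Pro / CCT Pro — identical.
Codon 4: TTT Phe / TTT Phe — identical.
Codon 5: AGG Arg / AGG Arg — identical.
Codon 6: AGA Arg / CAT His — nonsynonymous.
Codon 7: GAA Glu / TCC Ser — nonsynonymous.
Nonsynonymous differences: 3.

3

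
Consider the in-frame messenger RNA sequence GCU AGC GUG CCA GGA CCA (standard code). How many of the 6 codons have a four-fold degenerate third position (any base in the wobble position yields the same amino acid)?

5

Codon 1 GCU (Ala): third position 4-fold.
Codon 2 AGC (Ser): third position 2-fold.
Codon 3 GUG (Val): third position 4-fold.
Codon 4 CCA (Pro): third position 4-fold.
Codon 5 GGA (Gly): third position 4-fold.
Codon 6 CCA (Pro): third position 4-fold.
Four-fold degenerate third positions: 5.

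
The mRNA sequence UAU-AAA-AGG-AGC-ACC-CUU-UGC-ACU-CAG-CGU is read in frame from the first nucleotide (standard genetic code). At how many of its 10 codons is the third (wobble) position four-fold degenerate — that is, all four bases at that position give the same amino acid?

4

Codon 1 UAU (Tyr): third position 2-fold.
Codon 2 AAA (Lys): third position 2-fold.
Codon 3 AGG (Arg): third position 2-fold.
Codon 4 AGC (Ser): third position 2-fold.
Codon 5 ACC (Thr): third position 4-fold.
Codon 6 CUU (Leu): third position 4-fold.
Codon 7 UGC (Cys): third position 2-fold.
Codon 8 ACU (Thr): third position 4-fold.
Codon 9 CAG (Gln): third position 2-fold.
Codon 10 CGU (Arg): third position 4-fold.
Four-fold degenerate third positions: 4.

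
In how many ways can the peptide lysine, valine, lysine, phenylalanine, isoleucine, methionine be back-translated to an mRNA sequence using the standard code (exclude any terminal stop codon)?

96

Lys: 2 codons.
Val: 4 codons.
Lys: 2 codons.
Phe: 2 codons.
Ile: 3 codons.
Met: 1 codon.
2 × 4 × 2 × 2 × 3 × 1 = 96.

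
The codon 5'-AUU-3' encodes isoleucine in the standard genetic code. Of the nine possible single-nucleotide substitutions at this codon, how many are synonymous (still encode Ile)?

Position 1: none → 0 synonymous.
Position 2: none → 0 synonymous.
Position 3: AUC, AUA → 2 synonymous.
Total: 0 + 0 + 2 = 2.

2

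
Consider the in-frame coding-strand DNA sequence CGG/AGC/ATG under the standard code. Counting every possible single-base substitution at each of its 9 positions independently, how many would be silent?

Codon 1 (CGG, Arg): 4 synonymous substitutions.
Codon 2 (AGC, Ser): 1 synonymous substitution.
Codon 3 (ATG, Met): 0 synonymous substitutions.
Total: 4 + 1 + 0 = 5.

5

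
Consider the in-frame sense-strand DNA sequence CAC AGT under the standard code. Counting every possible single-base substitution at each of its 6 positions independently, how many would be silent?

Codon 1 (CAC, His): 1 synonymous substitution.
Codon 2 (AGT, Ser): 1 synonymous substitution.
Total: 1 + 1 = 2.

2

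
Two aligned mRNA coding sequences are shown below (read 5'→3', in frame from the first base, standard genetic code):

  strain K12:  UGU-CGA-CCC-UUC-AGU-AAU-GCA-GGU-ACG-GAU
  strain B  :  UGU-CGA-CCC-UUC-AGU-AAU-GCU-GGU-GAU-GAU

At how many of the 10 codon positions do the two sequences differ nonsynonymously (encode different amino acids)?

1

Codon 1: UGU Cys / UGU Cys — identical.
Codon 2: CGA Arg / CGA Arg — identical.
Codon 3: CCC Pro / CCC Pro — identical.
Codon 4: UUC Phe / UUC Phe — identical.
Codon 5: AGU Ser / AGU Ser — identical.
Codon 6: AAU Asn / AAU Asn — identical.
Codon 7: GCA Ala / GCU Ala — synonymous.
Codon 8: GGU Gly / GGU Gly — identical.
Codon 9: ACG Thr / GAU Asp — nonsynonymous.
Codon 10: GAU Asp / GAU Asp — identical.
Nonsynonymous differences: 1.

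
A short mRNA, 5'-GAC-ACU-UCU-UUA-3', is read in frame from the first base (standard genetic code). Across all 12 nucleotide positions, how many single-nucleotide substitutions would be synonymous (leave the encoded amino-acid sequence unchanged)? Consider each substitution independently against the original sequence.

9

Codon 1 (GAC, Asp): 1 synonymous substitution.
Codon 2 (ACU, Thr): 3 synonymous substitutions.
Codon 3 (UCU, Ser): 3 synonymous substitutions.
Codon 4 (UUA, Leu): 2 synonymous substitutions.
Total: 1 + 3 + 3 + 2 = 9.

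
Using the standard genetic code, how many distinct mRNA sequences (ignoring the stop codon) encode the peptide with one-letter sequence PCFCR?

Pro: 4 codons.
Cys: 2 codons.
Phe: 2 codons.
Cys: 2 codons.
Arg: 6 codons.
4 × 2 × 2 × 2 × 6 = 192.

192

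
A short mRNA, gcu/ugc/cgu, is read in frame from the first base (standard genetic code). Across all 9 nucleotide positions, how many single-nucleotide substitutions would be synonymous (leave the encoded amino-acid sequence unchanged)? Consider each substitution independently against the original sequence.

Codon 1 (GCU, Ala): 3 synonymous substitutions.
Codon 2 (UGC, Cys): 1 synonymous substitution.
Codon 3 (CGU, Arg): 3 synonymous substitutions.
Total: 3 + 1 + 3 = 7.

7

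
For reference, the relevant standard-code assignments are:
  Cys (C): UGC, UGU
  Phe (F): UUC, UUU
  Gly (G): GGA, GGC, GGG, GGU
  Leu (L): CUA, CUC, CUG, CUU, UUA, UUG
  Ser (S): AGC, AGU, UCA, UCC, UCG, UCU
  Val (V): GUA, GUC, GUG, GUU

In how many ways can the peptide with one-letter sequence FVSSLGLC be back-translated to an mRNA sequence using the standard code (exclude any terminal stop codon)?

82944

Phe: 2 codons.
Val: 4 codons.
Ser: 6 codons.
Ser: 6 codons.
Leu: 6 codons.
Gly: 4 codons.
Leu: 6 codons.
Cys: 2 codons.
2 × 4 × 6 × 6 × 6 × 4 × 6 × 2 = 82944.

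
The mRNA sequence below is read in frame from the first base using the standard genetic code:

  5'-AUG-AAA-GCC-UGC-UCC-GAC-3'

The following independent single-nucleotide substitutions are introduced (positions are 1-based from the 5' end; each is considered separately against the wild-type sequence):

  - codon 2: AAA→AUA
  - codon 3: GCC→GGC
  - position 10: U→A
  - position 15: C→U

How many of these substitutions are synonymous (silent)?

Codon 2: AAA (Lys) → AUA (Ile) — missense.
Codon 3: GCC (Ala) → GGC (Gly) — missense.
Codon 4: UGC (Cys) → AGC (Ser) — missense.
Codon 5: UCC (Ser) → UCU (Ser) — synonymous.
Synonymous: 1 of 4.

1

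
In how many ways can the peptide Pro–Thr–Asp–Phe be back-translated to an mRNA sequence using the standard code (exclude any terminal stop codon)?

Pro: 4 codons.
Thr: 4 codons.
Asp: 2 codons.
Phe: 2 codons.
4 × 4 × 2 × 2 = 64.

64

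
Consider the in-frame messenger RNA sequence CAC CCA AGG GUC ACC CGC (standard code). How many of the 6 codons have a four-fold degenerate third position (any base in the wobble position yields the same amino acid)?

Codon 1 CAC (His): third position 2-fold.
Codon 2 CCA (Pro): third position 4-fold.
Codon 3 AGG (Arg): third position 2-fold.
Codon 4 GUC (Val): third position 4-fold.
Codon 5 ACC (Thr): third position 4-fold.
Codon 6 CGC (Arg): third position 4-fold.
Four-fold degenerate third positions: 4.

4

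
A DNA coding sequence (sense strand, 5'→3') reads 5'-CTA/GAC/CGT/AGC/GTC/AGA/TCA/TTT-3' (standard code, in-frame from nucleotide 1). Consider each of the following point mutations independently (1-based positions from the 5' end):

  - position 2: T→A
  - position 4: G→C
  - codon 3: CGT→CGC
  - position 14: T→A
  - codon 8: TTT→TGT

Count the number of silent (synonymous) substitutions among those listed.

Codon 1: CTA (Leu) → CAA (Gln) — missense.
Codon 2: GAC (Asp) → CAC (His) — missense.
Codon 3: CGT (Arg) → CGC (Arg) — synonymous.
Codon 5: GTC (Val) → GAC (Asp) — missense.
Codon 8: TTT (Phe) → TGT (Cys) — missense.
Synonymous: 1 of 5.

1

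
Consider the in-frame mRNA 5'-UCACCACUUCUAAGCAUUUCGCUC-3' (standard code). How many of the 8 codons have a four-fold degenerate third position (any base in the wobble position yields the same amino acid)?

Codon 1 UCA (Ser): third position 4-fold.
Codon 2 CCA (Pro): third position 4-fold.
Codon 3 CUU (Leu): third position 4-fold.
Codon 4 CUA (Leu): third position 4-fold.
Codon 5 AGC (Ser): third position 2-fold.
Codon 6 AUU (Ile): third position 3-fold.
Codon 7 UCG (Ser): third position 4-fold.
Codon 8 CUC (Leu): third position 4-fold.
Four-fold degenerate third positions: 6.

6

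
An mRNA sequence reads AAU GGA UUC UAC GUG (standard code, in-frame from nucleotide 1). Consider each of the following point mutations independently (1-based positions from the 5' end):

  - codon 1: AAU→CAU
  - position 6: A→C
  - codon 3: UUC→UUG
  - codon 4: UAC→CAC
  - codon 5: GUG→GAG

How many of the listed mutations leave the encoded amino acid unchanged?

1

Codon 1: AAU (Asn) → CAU (His) — missense.
Codon 2: GGA (Gly) → GGC (Gly) — synonymous.
Codon 3: UUC (Phe) → UUG (Leu) — missense.
Codon 4: UAC (Tyr) → CAC (His) — missense.
Codon 5: GUG (Val) → GAG (Glu) — missense.
Synonymous: 1 of 5.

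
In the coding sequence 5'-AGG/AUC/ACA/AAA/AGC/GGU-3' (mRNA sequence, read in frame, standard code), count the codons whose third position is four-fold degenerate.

Codon 1 AGG (Arg): third position 2-fold.
Codon 2 AUC (Ile): third position 3-fold.
Codon 3 ACA (Thr): third position 4-fold.
Codon 4 AAA (Lys): third position 2-fold.
Codon 5 AGC (Ser): third position 2-fold.
Codon 6 GGU (Gly): third position 4-fold.
Four-fold degenerate third positions: 2.

2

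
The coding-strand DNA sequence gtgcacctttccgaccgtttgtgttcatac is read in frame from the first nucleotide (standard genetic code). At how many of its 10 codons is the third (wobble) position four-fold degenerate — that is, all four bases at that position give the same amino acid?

5

Codon 1 GTG (Val): third position 4-fold.
Codon 2 CAC (His): third position 2-fold.
Codon 3 CTT (Leu): third position 4-fold.
Codon 4 TCC (Ser): third position 4-fold.
Codon 5 GAC (Asp): third position 2-fold.
Codon 6 CGT (Arg): third position 4-fold.
Codon 7 TTG (Leu): third position 2-fold.
Codon 8 TGT (Cys): third position 2-fold.
Codon 9 TCA (Ser): third position 4-fold.
Codon 10 TAC (Tyr): third position 2-fold.
Four-fold degenerate third positions: 5.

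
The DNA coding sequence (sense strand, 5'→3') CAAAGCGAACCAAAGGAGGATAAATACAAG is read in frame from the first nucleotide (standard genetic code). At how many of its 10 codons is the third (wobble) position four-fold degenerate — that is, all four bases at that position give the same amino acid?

Codon 1 CAA (Gln): third position 2-fold.
Codon 2 AGC (Ser): third position 2-fold.
Codon 3 GAA (Glu): third position 2-fold.
Codon 4 CCA (Pro): third position 4-fold.
Codon 5 AAG (Lys): third position 2-fold.
Codon 6 GAG (Glu): third position 2-fold.
Codon 7 GAT (Asp): third position 2-fold.
Codon 8 AAA (Lys): third position 2-fold.
Codon 9 TAC (Tyr): third position 2-fold.
Codon 10 AAG (Lys): third position 2-fold.
Four-fold degenerate third positions: 1.

1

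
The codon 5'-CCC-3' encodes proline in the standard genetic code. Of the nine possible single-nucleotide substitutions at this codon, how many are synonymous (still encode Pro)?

3

Position 1: none → 0 synonymous.
Position 2: none → 0 synonymous.
Position 3: CCT, CCA, CCG → 3 synonymous.
Total: 0 + 0 + 3 = 3.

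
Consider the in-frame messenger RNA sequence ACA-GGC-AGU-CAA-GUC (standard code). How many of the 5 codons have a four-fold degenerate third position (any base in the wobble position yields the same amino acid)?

Codon 1 ACA (Thr): third position 4-fold.
Codon 2 GGC (Gly): third position 4-fold.
Codon 3 AGU (Ser): third position 2-fold.
Codon 4 CAA (Gln): third position 2-fold.
Codon 5 GUC (Val): third position 4-fold.
Four-fold degenerate third positions: 3.

3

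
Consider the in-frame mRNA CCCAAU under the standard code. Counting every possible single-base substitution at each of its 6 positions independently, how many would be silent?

4

Codon 1 (CCC, Pro): 3 synonymous substitutions.
Codon 2 (AAU, Asn): 1 synonymous substitution.
Total: 3 + 1 = 4.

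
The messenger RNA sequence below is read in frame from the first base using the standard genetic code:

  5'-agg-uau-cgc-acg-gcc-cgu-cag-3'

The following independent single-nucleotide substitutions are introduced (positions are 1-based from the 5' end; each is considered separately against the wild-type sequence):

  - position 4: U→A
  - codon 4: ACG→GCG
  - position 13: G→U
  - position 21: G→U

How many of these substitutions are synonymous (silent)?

0

Codon 2: UAU (Tyr) → AAU (Asn) — missense.
Codon 4: ACG (Thr) → GCG (Ala) — missense.
Codon 5: GCC (Ala) → UCC (Ser) — missense.
Codon 7: CAG (Gln) → CAU (His) — missense.
Synonymous: 0 of 4.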